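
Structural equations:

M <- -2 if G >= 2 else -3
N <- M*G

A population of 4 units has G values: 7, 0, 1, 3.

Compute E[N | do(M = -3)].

-8.25

Every unit gets M=-3 under the intervention. N values become -21, 0, -3, -9; E[N|do(M=-3)] = -8.25.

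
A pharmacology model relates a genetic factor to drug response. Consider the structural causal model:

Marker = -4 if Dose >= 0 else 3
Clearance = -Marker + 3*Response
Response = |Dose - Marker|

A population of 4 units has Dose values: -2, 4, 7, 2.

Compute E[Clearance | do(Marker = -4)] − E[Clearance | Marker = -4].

Under do(Marker=-4), Marker's equation is replaced by Marker=-4 for every unit. Per-unit Clearance: 10, 28, 37, 22. Mean = 24.25.
E[Clearance|Marker=-4] averages over only the 3 units with Marker=-4 (Dose = 4, 7, 2): Clearance = 28, 37, 22, mean 29.
Difference = 24.25 − 29 = -4.75.

-4.75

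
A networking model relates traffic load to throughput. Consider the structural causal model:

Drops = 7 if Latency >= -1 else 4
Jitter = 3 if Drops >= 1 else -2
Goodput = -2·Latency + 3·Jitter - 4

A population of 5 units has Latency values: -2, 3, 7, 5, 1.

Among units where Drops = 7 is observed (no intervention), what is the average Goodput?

Conditioning on Drops=7 selects the 4 unit(s) with Latency ∈ {3, 7, 5, 1}. Their Goodput values: -1, -9, -5, 3. Mean = -3.

-3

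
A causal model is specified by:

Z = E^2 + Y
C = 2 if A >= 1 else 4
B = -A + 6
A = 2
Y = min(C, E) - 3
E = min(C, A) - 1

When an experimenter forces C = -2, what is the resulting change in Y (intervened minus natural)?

-4

Under do(C=-2), the mechanism C = 2 if A >= 1 else 4 is discarded; C is fixed at -2.
E = min(C, A) - 1  [with C=-2, A=2]  = -3
Y = min(C, E) - 3  [with C=-2, E=-3]  = -6
Without intervention: C = 2 if A >= 1 else 4  [with A=2]  = 2; E = min(C, A) - 1  [with C=2, A=2]  = 1; Y = min(C, E) - 3  [with C=2, E=1]  = -2.
Change = -6 − (-2) = -4.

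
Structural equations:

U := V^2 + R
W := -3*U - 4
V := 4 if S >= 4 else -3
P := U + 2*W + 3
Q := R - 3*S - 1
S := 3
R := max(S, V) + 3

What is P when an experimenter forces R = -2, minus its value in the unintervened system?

40

The intervention breaks the incoming arrows to R: R := max(S, V) + 3 no longer applies, and R = -2.
V = 4 if S >= 4 else -3  [with S=3]  = -3
U = V^2 + R  [with V=-3, R=-2]  = 7
W = -3*U - 4  [with U=7]  = -25
P = U + 2*W + 3  [with U=7, W=-25]  = -40
Without intervention: V = 4 if S >= 4 else -3  [with S=3]  = -3; R = max(S, V) + 3  [with S=3, V=-3]  = 6; U = V^2 + R  [with V=-3, R=6]  = 15; W = -3*U - 4  [with U=15]  = -49; P = U + 2*W + 3  [with U=15, W=-49]  = -80.
Change = -40 − (-80) = 40.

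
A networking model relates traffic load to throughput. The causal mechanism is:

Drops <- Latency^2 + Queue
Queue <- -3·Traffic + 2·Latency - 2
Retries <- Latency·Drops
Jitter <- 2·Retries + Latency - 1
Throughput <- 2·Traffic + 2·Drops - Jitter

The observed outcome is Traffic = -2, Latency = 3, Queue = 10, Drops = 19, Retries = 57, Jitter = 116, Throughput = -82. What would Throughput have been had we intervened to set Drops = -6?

The intervention breaks the incoming arrows to Drops: Drops <- Latency^2 + Queue no longer applies, and Drops = -6.
Retries = Latency·Drops  [with Latency=3, Drops=-6]  = -18
Jitter = 2·Retries + Latency - 1  [with Retries=-18, Latency=3]  = -34
Throughput = 2·Traffic + 2·Drops - Jitter  [with Traffic=-2, Drops=-6, Jitter=-34]  = 18

18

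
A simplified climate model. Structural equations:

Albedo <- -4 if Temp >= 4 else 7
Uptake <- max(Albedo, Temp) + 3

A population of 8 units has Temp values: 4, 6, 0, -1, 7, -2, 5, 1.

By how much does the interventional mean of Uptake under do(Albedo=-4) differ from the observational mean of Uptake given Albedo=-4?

-3

do(Albedo=-4) breaks Albedo's dependence on Temp. With Albedo=-4 fixed, Uptake across the units is 7, 9, 3, 2, 10, 1, 8, 4, mean 5.5.
Observing Albedo=-4 restricts to units where Albedo's equation naturally yields -4: Temp ∈ {4, 6, 7, 5}. In that subpopulation Uptake = 7, 9, 10, 8, mean 8.5.
Difference = 5.5 − 8.5 = -3.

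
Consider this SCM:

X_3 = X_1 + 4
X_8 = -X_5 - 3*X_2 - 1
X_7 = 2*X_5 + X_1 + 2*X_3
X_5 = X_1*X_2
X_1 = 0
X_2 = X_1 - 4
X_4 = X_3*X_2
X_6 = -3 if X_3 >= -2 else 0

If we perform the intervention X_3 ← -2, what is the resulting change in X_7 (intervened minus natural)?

-12

The intervention breaks the incoming arrows to X_3: X_3 = X_1 + 4 no longer applies, and X_3 = -2.
X_2 = X_1 - 4  [with X_1=0]  = -4
X_5 = X_1*X_2  [with X_1=0, X_2=-4]  = 0
X_7 = 2*X_5 + X_1 + 2*X_3  [with X_5=0, X_1=0, X_3=-2]  = -4
Without intervention: X_2 = X_1 - 4  [with X_1=0]  = -4; X_3 = X_1 + 4  [with X_1=0]  = 4; X_5 = X_1*X_2  [with X_1=0, X_2=-4]  = 0; X_7 = 2*X_5 + X_1 + 2*X_3  [with X_5=0, X_1=0, X_3=4]  = 8.
Change = -4 − 8 = -12.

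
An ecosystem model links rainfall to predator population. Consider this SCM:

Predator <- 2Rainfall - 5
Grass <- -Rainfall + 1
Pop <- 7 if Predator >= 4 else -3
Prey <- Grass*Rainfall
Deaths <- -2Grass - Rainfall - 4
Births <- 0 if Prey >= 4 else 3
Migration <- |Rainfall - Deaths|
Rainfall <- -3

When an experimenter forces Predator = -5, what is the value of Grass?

The intervention breaks the incoming arrows to Predator: Predator <- 2Rainfall - 5 no longer applies, and Predator = -5.
Since Grass is not a descendant of the intervened variable, it is unaffected.
Grass = -Rainfall + 1  [with Rainfall=-3]  = 4

4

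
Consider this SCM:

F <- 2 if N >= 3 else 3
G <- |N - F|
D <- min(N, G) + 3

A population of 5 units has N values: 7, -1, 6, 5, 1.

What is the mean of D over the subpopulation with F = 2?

E[D|F=2] averages over only the 3 units with F=2 (N = 7, 6, 5): D = 8, 7, 6, mean 7.

7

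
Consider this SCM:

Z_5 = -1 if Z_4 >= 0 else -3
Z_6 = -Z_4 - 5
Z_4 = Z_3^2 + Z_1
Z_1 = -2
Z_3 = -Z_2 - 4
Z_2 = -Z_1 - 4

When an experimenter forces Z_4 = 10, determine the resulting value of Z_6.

-15

Under do(Z_4=10), the mechanism Z_4 = Z_3^2 + Z_1 is discarded; Z_4 is fixed at 10.
Z_6 = -Z_4 - 5  [with Z_4=10]  = -15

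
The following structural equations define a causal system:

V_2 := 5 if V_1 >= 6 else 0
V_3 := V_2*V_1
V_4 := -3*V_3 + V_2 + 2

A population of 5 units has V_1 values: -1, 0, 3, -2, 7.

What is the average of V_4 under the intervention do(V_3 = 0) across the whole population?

do(V_3=0) breaks V_3's dependence on V_1. With V_3=0 fixed, V_4 across the units is 2, 2, 2, 2, 7, mean 3.

3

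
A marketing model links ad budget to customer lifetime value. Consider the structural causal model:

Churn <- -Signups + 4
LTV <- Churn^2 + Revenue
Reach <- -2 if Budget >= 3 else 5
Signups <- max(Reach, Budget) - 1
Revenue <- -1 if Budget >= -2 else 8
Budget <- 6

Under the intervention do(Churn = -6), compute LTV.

35

Under do(Churn=-6), the mechanism Churn <- -Signups + 4 is discarded; Churn is fixed at -6.
Revenue = -1 if Budget >= -2 else 8  [with Budget=6]  = -1
LTV = Churn^2 + Revenue  [with Churn=-6, Revenue=-1]  = 35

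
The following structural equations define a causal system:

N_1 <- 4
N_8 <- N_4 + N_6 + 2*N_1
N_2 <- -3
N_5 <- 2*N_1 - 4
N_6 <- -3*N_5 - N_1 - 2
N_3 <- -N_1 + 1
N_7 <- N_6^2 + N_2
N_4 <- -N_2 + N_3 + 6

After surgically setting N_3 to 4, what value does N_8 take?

The intervention breaks the incoming arrows to N_3: N_3 <- -N_1 + 1 no longer applies, and N_3 = 4.
N_4 = -N_2 + N_3 + 6  [with N_2=-3, N_3=4]  = 13
N_5 = 2*N_1 - 4  [with N_1=4]  = 4
N_6 = -3*N_5 - N_1 - 2  [with N_5=4, N_1=4]  = -18
N_8 = N_4 + N_6 + 2*N_1  [with N_4=13, N_6=-18, N_1=4]  = 3

3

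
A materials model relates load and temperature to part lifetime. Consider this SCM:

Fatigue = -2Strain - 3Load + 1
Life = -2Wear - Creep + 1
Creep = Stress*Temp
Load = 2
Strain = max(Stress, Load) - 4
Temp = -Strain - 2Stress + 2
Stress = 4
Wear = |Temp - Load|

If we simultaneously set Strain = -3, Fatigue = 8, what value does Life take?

3

Under do(Strain = -3, Fatigue = 8), each intervened variable's structural equation is replaced by its fixed value.
Temp = -Strain - 2Stress + 2  [with Strain=-3, Stress=4]  = -3
Creep = Stress*Temp  [with Stress=4, Temp=-3]  = -12
Wear = |Temp - Load|  [with Temp=-3, Load=2]  = 5
Life = -2Wear - Creep + 1  [with Wear=5, Creep=-12]  = 3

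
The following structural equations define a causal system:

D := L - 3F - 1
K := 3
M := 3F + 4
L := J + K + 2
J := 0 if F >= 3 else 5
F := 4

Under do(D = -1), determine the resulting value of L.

5

The intervention breaks the incoming arrows to D: D := L - 3F - 1 no longer applies, and D = -1.
Since L is not a descendant of the intervened variable, it is unaffected.
J = 0 if F >= 3 else 5  [with F=4]  = 0
L = J + K + 2  [with J=0, K=3]  = 5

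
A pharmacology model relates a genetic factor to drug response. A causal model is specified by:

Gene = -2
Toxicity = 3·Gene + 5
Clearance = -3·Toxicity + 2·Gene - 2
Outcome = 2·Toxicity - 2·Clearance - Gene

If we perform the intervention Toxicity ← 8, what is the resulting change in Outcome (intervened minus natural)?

72

Under do(Toxicity=8), the mechanism Toxicity = 3·Gene + 5 is discarded; Toxicity is fixed at 8.
Clearance = -3·Toxicity + 2·Gene - 2  [with Toxicity=8, Gene=-2]  = -30
Outcome = 2·Toxicity - 2·Clearance - Gene  [with Toxicity=8, Clearance=-30, Gene=-2]  = 78
Without intervention: Toxicity = 3·Gene + 5  [with Gene=-2]  = -1; Clearance = -3·Toxicity + 2·Gene - 2  [with Toxicity=-1, Gene=-2]  = -3; Outcome = 2·Toxicity - 2·Clearance - Gene  [with Toxicity=-1, Clearance=-3, Gene=-2]  = 6.
Change = 78 − 6 = 72.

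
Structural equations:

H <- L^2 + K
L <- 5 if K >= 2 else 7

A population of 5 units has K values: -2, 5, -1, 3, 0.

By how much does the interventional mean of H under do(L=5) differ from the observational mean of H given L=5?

Under do(L=5), L's equation is replaced by L=5 for every unit. Per-unit H: 23, 30, 24, 28, 25. Mean = 26.
Conditioning on L=5 selects the 2 unit(s) with K ∈ {5, 3}. Their H values: 30, 28. Mean = 29.
Difference = 26 − 29 = -3.

-3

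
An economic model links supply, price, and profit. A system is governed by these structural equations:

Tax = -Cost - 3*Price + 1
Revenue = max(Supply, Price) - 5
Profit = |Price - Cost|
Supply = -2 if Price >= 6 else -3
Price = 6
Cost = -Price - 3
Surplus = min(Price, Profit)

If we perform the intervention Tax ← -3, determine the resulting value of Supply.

-2

Under do(Tax=-3), the mechanism Tax = -Cost - 3*Price + 1 is discarded; Tax is fixed at -3.
No directed path runs from Tax to Supply, so Supply keeps its natural value.
Supply = -2 if Price >= 6 else -3  [with Price=6]  = -2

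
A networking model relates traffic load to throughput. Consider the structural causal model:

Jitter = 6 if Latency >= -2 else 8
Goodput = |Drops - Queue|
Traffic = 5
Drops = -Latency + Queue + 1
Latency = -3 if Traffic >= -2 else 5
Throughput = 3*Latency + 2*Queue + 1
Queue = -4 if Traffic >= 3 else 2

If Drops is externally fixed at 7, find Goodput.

11

The intervention breaks the incoming arrows to Drops: Drops = -Latency + Queue + 1 no longer applies, and Drops = 7.
Queue = -4 if Traffic >= 3 else 2  [with Traffic=5]  = -4
Goodput = |Drops - Queue|  [with Drops=7, Queue=-4]  = 11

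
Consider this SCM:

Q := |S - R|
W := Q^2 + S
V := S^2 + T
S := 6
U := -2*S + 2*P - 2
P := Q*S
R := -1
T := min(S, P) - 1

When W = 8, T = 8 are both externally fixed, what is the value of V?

Under do(W = 8, T = 8), each intervened variable's structural equation is replaced by its fixed value.
V = S^2 + T  [with S=6, T=8]  = 44

44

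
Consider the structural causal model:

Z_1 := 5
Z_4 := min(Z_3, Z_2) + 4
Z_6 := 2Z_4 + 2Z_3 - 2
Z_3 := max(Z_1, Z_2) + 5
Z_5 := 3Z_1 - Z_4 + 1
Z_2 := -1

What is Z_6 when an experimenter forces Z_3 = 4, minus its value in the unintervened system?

-12

The intervention breaks the incoming arrows to Z_3: Z_3 := max(Z_1, Z_2) + 5 no longer applies, and Z_3 = 4.
Z_4 = min(Z_3, Z_2) + 4  [with Z_3=4, Z_2=-1]  = 3
Z_6 = 2Z_4 + 2Z_3 - 2  [with Z_4=3, Z_3=4]  = 12
Without intervention: Z_3 = max(Z_1, Z_2) + 5  [with Z_1=5, Z_2=-1]  = 10; Z_4 = min(Z_3, Z_2) + 4  [with Z_3=10, Z_2=-1]  = 3; Z_6 = 2Z_4 + 2Z_3 - 2  [with Z_4=3, Z_3=10]  = 24.
Change = 12 − 24 = -12.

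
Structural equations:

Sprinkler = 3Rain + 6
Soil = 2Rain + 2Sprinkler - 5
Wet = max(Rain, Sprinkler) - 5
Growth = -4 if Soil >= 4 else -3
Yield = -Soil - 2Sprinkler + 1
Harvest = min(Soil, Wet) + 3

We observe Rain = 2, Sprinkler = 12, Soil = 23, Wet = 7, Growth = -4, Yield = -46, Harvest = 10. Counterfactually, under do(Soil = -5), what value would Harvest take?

-2

The intervention breaks the incoming arrows to Soil: Soil = 2Rain + 2Sprinkler - 5 no longer applies, and Soil = -5.
Sprinkler = 3Rain + 6  [with Rain=2]  = 12
Wet = max(Rain, Sprinkler) - 5  [with Rain=2, Sprinkler=12]  = 7
Harvest = min(Soil, Wet) + 3  [with Soil=-5, Wet=7]  = -2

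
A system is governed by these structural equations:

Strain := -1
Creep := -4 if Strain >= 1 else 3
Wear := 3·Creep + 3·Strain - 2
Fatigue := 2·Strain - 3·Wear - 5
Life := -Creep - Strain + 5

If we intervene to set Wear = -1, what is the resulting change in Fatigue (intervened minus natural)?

The intervention breaks the incoming arrows to Wear: Wear := 3·Creep + 3·Strain - 2 no longer applies, and Wear = -1.
Fatigue = 2·Strain - 3·Wear - 5  [with Strain=-1, Wear=-1]  = -4
Without intervention: Creep = -4 if Strain >= 1 else 3  [with Strain=-1]  = 3; Wear = 3·Creep + 3·Strain - 2  [with Creep=3, Strain=-1]  = 4; Fatigue = 2·Strain - 3·Wear - 5  [with Strain=-1, Wear=4]  = -19.
Change = -4 − (-19) = 15.

15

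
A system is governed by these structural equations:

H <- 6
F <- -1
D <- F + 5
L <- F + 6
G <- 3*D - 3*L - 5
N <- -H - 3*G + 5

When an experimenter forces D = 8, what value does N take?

The intervention breaks the incoming arrows to D: D <- F + 5 no longer applies, and D = 8.
L = F + 6  [with F=-1]  = 5
G = 3*D - 3*L - 5  [with D=8, L=5]  = 4
N = -H - 3*G + 5  [with H=6, G=4]  = -13

-13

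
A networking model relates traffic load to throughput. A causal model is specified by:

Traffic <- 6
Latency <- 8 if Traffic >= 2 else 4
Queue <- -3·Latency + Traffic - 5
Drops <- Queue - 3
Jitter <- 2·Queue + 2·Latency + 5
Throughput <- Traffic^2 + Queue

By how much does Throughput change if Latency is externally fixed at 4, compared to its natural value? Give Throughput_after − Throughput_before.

Under do(Latency=4), the mechanism Latency <- 8 if Traffic >= 2 else 4 is discarded; Latency is fixed at 4.
Queue = -3·Latency + Traffic - 5  [with Latency=4, Traffic=6]  = -11
Throughput = Traffic^2 + Queue  [with Traffic=6, Queue=-11]  = 25
Without intervention: Latency = 8 if Traffic >= 2 else 4  [with Traffic=6]  = 8; Queue = -3·Latency + Traffic - 5  [with Latency=8, Traffic=6]  = -23; Throughput = Traffic^2 + Queue  [with Traffic=6, Queue=-23]  = 13.
Change = 25 − 13 = 12.

12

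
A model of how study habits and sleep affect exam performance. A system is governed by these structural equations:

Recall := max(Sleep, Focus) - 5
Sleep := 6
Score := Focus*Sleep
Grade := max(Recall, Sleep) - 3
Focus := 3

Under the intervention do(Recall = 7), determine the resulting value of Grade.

4

Intervening sets Recall = 7 and removes its equation (Recall := max(Sleep, Focus) - 5).
Grade = max(Recall, Sleep) - 3  [with Recall=7, Sleep=6]  = 4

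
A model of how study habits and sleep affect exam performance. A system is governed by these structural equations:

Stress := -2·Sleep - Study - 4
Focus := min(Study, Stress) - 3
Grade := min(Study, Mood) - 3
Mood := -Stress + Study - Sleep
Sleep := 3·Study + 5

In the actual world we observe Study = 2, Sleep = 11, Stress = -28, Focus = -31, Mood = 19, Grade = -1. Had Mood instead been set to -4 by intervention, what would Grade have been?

-7

The intervention breaks the incoming arrows to Mood: Mood := -Stress + Study - Sleep no longer applies, and Mood = -4.
Grade = min(Study, Mood) - 3  [with Study=2, Mood=-4]  = -7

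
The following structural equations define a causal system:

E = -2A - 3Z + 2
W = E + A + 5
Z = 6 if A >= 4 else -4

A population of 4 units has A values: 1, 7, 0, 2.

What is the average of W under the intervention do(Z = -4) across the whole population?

do(Z=-4) breaks Z's dependence on A. With Z=-4 fixed, W across the units is 18, 12, 19, 17, mean 16.5.

16.5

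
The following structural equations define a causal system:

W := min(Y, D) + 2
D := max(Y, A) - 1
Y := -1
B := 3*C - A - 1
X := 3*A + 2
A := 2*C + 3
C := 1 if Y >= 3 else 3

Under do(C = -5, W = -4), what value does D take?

-2

The joint intervention fixes C = -5, W = -4, removing each variable's own equation.
A = 2*C + 3  [with C=-5]  = -7
D = max(Y, A) - 1  [with Y=-1, A=-7]  = -2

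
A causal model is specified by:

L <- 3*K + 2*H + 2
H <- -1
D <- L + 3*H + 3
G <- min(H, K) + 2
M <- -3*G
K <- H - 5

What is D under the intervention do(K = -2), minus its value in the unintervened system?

Under do(K=-2), the mechanism K <- H - 5 is discarded; K is fixed at -2.
L = 3*K + 2*H + 2  [with K=-2, H=-1]  = -6
D = L + 3*H + 3  [with L=-6, H=-1]  = -6
Without intervention: K = H - 5  [with H=-1]  = -6; L = 3*K + 2*H + 2  [with K=-6, H=-1]  = -18; D = L + 3*H + 3  [with L=-18, H=-1]  = -18.
Change = -6 − (-18) = 12.

12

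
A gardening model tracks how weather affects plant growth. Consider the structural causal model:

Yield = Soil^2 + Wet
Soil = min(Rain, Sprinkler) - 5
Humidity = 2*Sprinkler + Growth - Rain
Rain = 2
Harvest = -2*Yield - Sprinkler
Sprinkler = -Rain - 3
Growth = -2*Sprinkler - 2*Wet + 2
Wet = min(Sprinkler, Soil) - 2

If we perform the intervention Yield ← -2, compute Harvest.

9

do(Yield=-2) replaces the equation Yield = Soil^2 + Wet with the constant Yield = -2.
Sprinkler = -Rain - 3  [with Rain=2]  = -5
Harvest = -2*Yield - Sprinkler  [with Yield=-2, Sprinkler=-5]  = 9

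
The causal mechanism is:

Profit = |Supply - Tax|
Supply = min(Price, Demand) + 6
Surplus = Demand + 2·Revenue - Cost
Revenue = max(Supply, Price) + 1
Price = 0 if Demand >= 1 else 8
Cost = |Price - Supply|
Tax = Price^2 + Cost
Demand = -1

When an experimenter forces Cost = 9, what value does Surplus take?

8

do(Cost=9) replaces the equation Cost = |Price - Supply| with the constant Cost = 9.
Price = 0 if Demand >= 1 else 8  [with Demand=-1]  = 8
Supply = min(Price, Demand) + 6  [with Price=8, Demand=-1]  = 5
Revenue = max(Supply, Price) + 1  [with Supply=5, Price=8]  = 9
Surplus = Demand + 2·Revenue - Cost  [with Demand=-1, Revenue=9, Cost=9]  = 8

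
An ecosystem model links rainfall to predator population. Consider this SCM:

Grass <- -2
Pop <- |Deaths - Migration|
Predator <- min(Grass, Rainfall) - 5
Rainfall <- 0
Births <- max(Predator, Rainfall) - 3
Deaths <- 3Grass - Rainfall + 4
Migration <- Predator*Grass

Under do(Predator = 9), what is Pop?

16

The intervention breaks the incoming arrows to Predator: Predator <- min(Grass, Rainfall) - 5 no longer applies, and Predator = 9.
Deaths = 3Grass - Rainfall + 4  [with Grass=-2, Rainfall=0]  = -2
Migration = Predator*Grass  [with Predator=9, Grass=-2]  = -18
Pop = |Deaths - Migration|  [with Deaths=-2, Migration=-18]  = 16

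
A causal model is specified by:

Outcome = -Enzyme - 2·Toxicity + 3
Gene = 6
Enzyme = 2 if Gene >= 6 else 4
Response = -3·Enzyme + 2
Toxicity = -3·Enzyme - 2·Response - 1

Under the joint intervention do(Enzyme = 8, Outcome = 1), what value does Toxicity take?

The joint intervention fixes Enzyme = 8, Outcome = 1, removing each variable's own equation.
Response = -3·Enzyme + 2  [with Enzyme=8]  = -22
Toxicity = -3·Enzyme - 2·Response - 1  [with Enzyme=8, Response=-22]  = 19

19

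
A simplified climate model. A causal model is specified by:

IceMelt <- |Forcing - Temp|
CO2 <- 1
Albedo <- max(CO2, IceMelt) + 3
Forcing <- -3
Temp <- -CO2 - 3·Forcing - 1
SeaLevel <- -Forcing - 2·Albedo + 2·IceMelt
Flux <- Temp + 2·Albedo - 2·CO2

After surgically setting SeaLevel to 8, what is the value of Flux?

31

Intervening sets SeaLevel = 8 and removes its equation (SeaLevel <- -Forcing - 2·Albedo + 2·IceMelt).
No directed path runs from SeaLevel to Flux, so Flux keeps its natural value.
Temp = -CO2 - 3·Forcing - 1  [with CO2=1, Forcing=-3]  = 7
IceMelt = |Forcing - Temp|  [with Forcing=-3, Temp=7]  = 10
Albedo = max(CO2, IceMelt) + 3  [with CO2=1, IceMelt=10]  = 13
Flux = Temp + 2·Albedo - 2·CO2  [with Temp=7, Albedo=13, CO2=1]  = 31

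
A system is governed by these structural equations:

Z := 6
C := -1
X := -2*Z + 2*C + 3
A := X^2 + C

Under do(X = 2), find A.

The intervention breaks the incoming arrows to X: X := -2*Z + 2*C + 3 no longer applies, and X = 2.
A = X^2 + C  [with X=2, C=-1]  = 3

3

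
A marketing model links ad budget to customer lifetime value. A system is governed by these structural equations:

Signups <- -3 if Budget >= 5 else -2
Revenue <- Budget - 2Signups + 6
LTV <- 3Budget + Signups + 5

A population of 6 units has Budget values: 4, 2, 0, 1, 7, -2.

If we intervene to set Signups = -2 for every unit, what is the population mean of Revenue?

Every unit gets Signups=-2 under the intervention. Revenue values become 14, 12, 10, 11, 17, 8; E[Revenue|do(Signups=-2)] = 12.

12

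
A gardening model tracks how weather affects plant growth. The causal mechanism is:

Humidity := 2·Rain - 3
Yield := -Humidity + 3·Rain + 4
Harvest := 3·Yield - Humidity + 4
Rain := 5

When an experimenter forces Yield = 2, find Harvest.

3

The intervention breaks the incoming arrows to Yield: Yield := -Humidity + 3·Rain + 4 no longer applies, and Yield = 2.
Humidity = 2·Rain - 3  [with Rain=5]  = 7
Harvest = 3·Yield - Humidity + 4  [with Yield=2, Humidity=7]  = 3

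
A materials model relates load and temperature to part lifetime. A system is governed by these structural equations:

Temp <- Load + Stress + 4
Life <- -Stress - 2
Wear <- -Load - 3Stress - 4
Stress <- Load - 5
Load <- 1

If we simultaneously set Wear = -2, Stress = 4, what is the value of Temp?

9

Setting Wear = -2, Stress = 4 by intervention discards those variables' equations.
Temp = Load + Stress + 4  [with Load=1, Stress=4]  = 9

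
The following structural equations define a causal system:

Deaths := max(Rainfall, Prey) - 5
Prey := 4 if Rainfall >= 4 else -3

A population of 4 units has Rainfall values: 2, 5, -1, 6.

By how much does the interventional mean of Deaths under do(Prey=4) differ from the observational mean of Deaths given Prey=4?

-0.75

do(Prey=4) breaks Prey's dependence on Rainfall. With Prey=4 fixed, Deaths across the units is -1, 0, -1, 1, mean -0.25.
Observing Prey=4 restricts to units where Prey's equation naturally yields 4: Rainfall ∈ {5, 6}. In that subpopulation Deaths = 0, 1, mean 0.5.
Difference = -0.25 − 0.5 = -0.75.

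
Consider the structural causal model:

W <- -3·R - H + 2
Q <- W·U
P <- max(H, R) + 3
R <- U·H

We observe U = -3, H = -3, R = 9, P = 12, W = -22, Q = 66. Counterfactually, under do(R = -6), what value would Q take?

-69

The intervention breaks the incoming arrows to R: R <- U·H no longer applies, and R = -6.
W = -3·R - H + 2  [with R=-6, H=-3]  = 23
Q = W·U  [with W=23, U=-3]  = -69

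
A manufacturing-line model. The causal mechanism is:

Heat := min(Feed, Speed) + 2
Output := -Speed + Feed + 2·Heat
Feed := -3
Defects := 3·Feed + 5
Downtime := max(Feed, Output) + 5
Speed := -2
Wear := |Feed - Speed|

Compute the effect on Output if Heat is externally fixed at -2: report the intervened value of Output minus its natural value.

The intervention breaks the incoming arrows to Heat: Heat := min(Feed, Speed) + 2 no longer applies, and Heat = -2.
Output = -Speed + Feed + 2·Heat  [with Speed=-2, Feed=-3, Heat=-2]  = -5
Without intervention: Heat = min(Feed, Speed) + 2  [with Feed=-3, Speed=-2]  = -1; Output = -Speed + Feed + 2·Heat  [with Speed=-2, Feed=-3, Heat=-1]  = -3.
Change = -5 − (-3) = -2.

-2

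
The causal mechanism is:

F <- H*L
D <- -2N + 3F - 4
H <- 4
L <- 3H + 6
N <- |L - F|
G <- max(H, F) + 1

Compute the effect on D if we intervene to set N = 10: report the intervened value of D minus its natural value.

88

Under do(N=10), the mechanism N <- |L - F| is discarded; N is fixed at 10.
L = 3H + 6  [with H=4]  = 18
F = H*L  [with H=4, L=18]  = 72
D = -2N + 3F - 4  [with N=10, F=72]  = 192
Without intervention: L = 3H + 6  [with H=4]  = 18; F = H*L  [with H=4, L=18]  = 72; N = |L - F|  [with L=18, F=72]  = 54; D = -2N + 3F - 4  [with N=54, F=72]  = 104.
Change = 192 − 104 = 88.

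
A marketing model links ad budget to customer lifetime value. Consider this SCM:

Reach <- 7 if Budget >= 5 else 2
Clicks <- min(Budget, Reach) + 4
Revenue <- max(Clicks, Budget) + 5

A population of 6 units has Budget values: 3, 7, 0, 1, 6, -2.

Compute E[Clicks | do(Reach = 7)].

6.5

do(Reach=7) breaks Reach's dependence on Budget. With Reach=7 fixed, Clicks across the units is 7, 11, 4, 5, 10, 2, mean 6.5.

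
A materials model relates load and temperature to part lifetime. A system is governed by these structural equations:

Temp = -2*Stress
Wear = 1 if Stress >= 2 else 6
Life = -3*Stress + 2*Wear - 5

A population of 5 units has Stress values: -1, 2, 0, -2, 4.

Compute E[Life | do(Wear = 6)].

5.2

do(Wear=6) breaks Wear's dependence on Stress. With Wear=6 fixed, Life across the units is 10, 1, 7, 13, -5, mean 5.2.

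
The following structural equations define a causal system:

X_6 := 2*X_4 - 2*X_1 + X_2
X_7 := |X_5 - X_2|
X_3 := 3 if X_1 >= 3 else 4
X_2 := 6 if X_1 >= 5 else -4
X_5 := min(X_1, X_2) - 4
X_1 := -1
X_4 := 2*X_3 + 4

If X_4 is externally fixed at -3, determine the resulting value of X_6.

-8

Under do(X_4=-3), the mechanism X_4 := 2*X_3 + 4 is discarded; X_4 is fixed at -3.
X_2 = 6 if X_1 >= 5 else -4  [with X_1=-1]  = -4
X_6 = 2*X_4 - 2*X_1 + X_2  [with X_4=-3, X_1=-1, X_2=-4]  = -8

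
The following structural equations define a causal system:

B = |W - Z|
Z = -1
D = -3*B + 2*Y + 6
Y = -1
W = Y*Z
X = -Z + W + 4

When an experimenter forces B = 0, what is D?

4

The intervention breaks the incoming arrows to B: B = |W - Z| no longer applies, and B = 0.
D = -3*B + 2*Y + 6  [with B=0, Y=-1]  = 4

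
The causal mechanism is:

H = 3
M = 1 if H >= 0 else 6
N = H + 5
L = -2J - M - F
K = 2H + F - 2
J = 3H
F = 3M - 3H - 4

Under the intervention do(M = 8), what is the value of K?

15

do(M=8) replaces the equation M = 1 if H >= 0 else 6 with the constant M = 8.
F = 3M - 3H - 4  [with M=8, H=3]  = 11
K = 2H + F - 2  [with H=3, F=11]  = 15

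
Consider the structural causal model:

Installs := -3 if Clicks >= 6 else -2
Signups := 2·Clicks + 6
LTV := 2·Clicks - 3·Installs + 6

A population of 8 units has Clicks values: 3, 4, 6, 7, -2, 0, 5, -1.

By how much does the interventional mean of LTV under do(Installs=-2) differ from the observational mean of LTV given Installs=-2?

do(Installs=-2) breaks Installs's dependence on Clicks. With Installs=-2 fixed, LTV across the units is 18, 20, 24, 26, 8, 12, 22, 10, mean 17.5.
Observing Installs=-2 restricts to units where Installs's equation naturally yields -2: Clicks ∈ {3, 4, -2, 0, 5, -1}. In that subpopulation LTV = 18, 20, 8, 12, 22, 10, mean 15.
Difference = 17.5 − 15 = 2.5.

2.5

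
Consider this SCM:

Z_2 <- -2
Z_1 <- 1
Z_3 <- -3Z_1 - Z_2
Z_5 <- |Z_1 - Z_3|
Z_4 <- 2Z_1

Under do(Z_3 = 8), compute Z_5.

do(Z_3=8) replaces the equation Z_3 <- -3Z_1 - Z_2 with the constant Z_3 = 8.
Z_5 = |Z_1 - Z_3|  [with Z_1=1, Z_3=8]  = 7

7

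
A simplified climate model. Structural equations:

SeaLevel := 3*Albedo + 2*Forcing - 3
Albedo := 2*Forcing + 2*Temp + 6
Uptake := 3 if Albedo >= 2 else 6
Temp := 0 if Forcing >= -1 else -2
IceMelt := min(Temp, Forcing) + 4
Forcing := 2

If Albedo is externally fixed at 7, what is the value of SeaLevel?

22

Intervening sets Albedo = 7 and removes its equation (Albedo := 2*Forcing + 2*Temp + 6).
SeaLevel = 3*Albedo + 2*Forcing - 3  [with Albedo=7, Forcing=2]  = 22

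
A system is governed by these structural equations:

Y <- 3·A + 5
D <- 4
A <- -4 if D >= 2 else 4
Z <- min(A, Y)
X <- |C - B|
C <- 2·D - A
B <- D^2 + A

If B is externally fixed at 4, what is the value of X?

8

The intervention breaks the incoming arrows to B: B <- D^2 + A no longer applies, and B = 4.
A = -4 if D >= 2 else 4  [with D=4]  = -4
C = 2·D - A  [with D=4, A=-4]  = 12
X = |C - B|  [with C=12, B=4]  = 8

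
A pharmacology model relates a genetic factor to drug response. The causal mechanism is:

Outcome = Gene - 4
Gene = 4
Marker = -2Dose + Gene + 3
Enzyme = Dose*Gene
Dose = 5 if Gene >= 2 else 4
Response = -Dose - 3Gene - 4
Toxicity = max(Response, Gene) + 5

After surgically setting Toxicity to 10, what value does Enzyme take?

do(Toxicity=10) replaces the equation Toxicity = max(Response, Gene) + 5 with the constant Toxicity = 10.
Enzyme is not downstream of the intervention, so its value is determined by the original equations.
Dose = 5 if Gene >= 2 else 4  [with Gene=4]  = 5
Enzyme = Dose*Gene  [with Dose=5, Gene=4]  = 20

20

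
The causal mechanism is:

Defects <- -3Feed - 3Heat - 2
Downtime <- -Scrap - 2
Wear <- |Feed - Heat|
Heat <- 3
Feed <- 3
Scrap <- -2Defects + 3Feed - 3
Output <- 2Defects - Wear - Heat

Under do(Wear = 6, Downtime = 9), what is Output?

-49

Under do(Wear = 6, Downtime = 9), each intervened variable's structural equation is replaced by its fixed value.
Defects = -3Feed - 3Heat - 2  [with Feed=3, Heat=3]  = -20
Output = 2Defects - Wear - Heat  [with Defects=-20, Wear=6, Heat=3]  = -49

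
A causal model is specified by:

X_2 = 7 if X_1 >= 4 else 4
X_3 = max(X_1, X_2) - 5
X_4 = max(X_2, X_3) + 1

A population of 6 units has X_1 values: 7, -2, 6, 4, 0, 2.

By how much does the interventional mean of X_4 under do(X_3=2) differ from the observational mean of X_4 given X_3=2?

-1.5

The intervention sets X_3=2 in all 6 units regardless of X_1. Recomputing X_4 per unit gives 8, 5, 8, 8, 5, 5; average 6.5.
Observing X_3=2 restricts to units where X_3's equation naturally yields 2: X_1 ∈ {7, 6, 4}. In that subpopulation X_4 = 8, 8, 8, mean 8.
Difference = 6.5 − 8 = -1.5.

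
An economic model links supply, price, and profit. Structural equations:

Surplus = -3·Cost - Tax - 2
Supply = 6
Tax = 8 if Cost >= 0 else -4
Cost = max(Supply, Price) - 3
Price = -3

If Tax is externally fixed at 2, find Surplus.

Intervening sets Tax = 2 and removes its equation (Tax = 8 if Cost >= 0 else -4).
Cost = max(Supply, Price) - 3  [with Supply=6, Price=-3]  = 3
Surplus = -3·Cost - Tax - 2  [with Cost=3, Tax=2]  = -13

-13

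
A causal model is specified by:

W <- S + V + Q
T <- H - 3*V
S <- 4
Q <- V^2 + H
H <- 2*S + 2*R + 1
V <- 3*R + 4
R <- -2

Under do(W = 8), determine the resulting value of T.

11

Intervening sets W = 8 and removes its equation (W <- S + V + Q).
No directed path runs from W to T, so T keeps its natural value.
H = 2*S + 2*R + 1  [with S=4, R=-2]  = 5
V = 3*R + 4  [with R=-2]  = -2
T = H - 3*V  [with H=5, V=-2]  = 11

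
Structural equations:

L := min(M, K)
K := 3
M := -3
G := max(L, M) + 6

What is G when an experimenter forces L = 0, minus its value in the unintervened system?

The intervention breaks the incoming arrows to L: L := min(M, K) no longer applies, and L = 0.
G = max(L, M) + 6  [with L=0, M=-3]  = 6
Without intervention: L = min(M, K)  [with M=-3, K=3]  = -3; G = max(L, M) + 6  [with L=-3, M=-3]  = 3.
Change = 6 − 3 = 3.

3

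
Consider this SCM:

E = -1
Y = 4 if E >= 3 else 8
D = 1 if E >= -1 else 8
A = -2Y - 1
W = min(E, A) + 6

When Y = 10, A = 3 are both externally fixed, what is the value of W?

5

Setting Y = 10, A = 3 by intervention discards those variables' equations.
W = min(E, A) + 6  [with E=-1, A=3]  = 5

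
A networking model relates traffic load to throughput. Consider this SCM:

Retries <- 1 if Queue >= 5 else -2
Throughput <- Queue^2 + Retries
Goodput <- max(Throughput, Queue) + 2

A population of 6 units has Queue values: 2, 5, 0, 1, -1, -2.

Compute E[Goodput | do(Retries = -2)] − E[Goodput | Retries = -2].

3.7

Every unit gets Retries=-2 under the intervention. Goodput values become 4, 25, 2, 3, 1, 4; E[Goodput|do(Retries=-2)] = 6.5.
E[Goodput|Retries=-2] averages over only the 5 units with Retries=-2 (Queue = 2, 0, 1, -1, -2): Goodput = 4, 2, 3, 1, 4, mean 2.8.
Difference = 6.5 − 2.8 = 3.7.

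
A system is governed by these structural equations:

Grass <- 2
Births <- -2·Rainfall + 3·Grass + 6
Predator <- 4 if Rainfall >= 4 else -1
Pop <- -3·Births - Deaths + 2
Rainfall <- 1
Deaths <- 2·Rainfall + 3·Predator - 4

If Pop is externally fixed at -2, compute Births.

10

do(Pop=-2) replaces the equation Pop <- -3·Births - Deaths + 2 with the constant Pop = -2.
No directed path runs from Pop to Births, so Births keeps its natural value.
Births = -2·Rainfall + 3·Grass + 6  [with Rainfall=1, Grass=2]  = 10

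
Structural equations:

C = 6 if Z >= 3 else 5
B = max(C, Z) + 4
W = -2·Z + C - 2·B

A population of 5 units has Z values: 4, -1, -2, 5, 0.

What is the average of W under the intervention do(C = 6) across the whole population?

do(C=6) breaks C's dependence on Z. With C=6 fixed, W across the units is -22, -12, -10, -24, -14, mean -16.4.

-16.4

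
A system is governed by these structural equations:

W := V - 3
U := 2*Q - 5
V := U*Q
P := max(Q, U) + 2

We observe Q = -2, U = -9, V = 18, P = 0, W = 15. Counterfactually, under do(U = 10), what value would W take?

-23

do(U=10) replaces the equation U := 2*Q - 5 with the constant U = 10.
V = U*Q  [with U=10, Q=-2]  = -20
W = V - 3  [with V=-20]  = -23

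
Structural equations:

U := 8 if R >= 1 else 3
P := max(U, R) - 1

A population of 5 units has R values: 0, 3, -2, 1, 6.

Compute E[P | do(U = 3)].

Under do(U=3), U's equation is replaced by U=3 for every unit. Per-unit P: 2, 2, 2, 2, 5. Mean = 2.6.

2.6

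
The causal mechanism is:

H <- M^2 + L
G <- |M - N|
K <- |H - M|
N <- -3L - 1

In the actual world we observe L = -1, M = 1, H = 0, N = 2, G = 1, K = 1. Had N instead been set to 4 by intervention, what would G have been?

Intervening sets N = 4 and removes its equation (N <- -3L - 1).
G = |M - N|  [with M=1, N=4]  = 3

3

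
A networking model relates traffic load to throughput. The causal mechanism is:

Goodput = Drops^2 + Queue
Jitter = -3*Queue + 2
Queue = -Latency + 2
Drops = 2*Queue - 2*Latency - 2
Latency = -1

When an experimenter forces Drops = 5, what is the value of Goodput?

do(Drops=5) replaces the equation Drops = 2*Queue - 2*Latency - 2 with the constant Drops = 5.
Queue = -Latency + 2  [with Latency=-1]  = 3
Goodput = Drops^2 + Queue  [with Drops=5, Queue=3]  = 28

28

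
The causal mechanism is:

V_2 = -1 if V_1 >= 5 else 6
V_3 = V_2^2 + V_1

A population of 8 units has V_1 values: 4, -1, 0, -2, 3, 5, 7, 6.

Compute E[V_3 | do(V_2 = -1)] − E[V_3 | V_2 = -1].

-3.25

Every unit gets V_2=-1 under the intervention. V_3 values become 5, 0, 1, -1, 4, 6, 8, 7; E[V_3|do(V_2=-1)] = 3.75.
E[V_3|V_2=-1] averages over only the 3 units with V_2=-1 (V_1 = 5, 7, 6): V_3 = 6, 8, 7, mean 7.
Difference = 3.75 − 7 = -3.25.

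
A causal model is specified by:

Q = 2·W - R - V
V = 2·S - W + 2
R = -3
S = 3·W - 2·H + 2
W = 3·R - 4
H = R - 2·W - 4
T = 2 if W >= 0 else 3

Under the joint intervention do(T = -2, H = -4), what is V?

Under do(T = -2, H = -4), each intervened variable's structural equation is replaced by its fixed value.
W = 3·R - 4  [with R=-3]  = -13
S = 3·W - 2·H + 2  [with W=-13, H=-4]  = -29
V = 2·S - W + 2  [with S=-29, W=-13]  = -43

-43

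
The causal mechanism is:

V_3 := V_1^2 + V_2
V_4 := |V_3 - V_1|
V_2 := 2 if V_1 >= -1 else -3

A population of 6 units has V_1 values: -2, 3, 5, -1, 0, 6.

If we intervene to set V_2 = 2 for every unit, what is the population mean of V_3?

Under do(V_2=2), V_2's equation is replaced by V_2=2 for every unit. Per-unit V_3: 6, 11, 27, 3, 2, 38. Mean = 14.5.

14.5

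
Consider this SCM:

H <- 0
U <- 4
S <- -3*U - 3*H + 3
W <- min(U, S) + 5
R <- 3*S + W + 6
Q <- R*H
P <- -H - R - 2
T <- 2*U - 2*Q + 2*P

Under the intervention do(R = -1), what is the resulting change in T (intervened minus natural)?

-48

do(R=-1) replaces the equation R <- 3*S + W + 6 with the constant R = -1.
Q = R*H  [with R=-1, H=0]  = 0
P = -H - R - 2  [with H=0, R=-1]  = -1
T = 2*U - 2*Q + 2*P  [with U=4, Q=0, P=-1]  = 6
Without intervention: S = -3*U - 3*H + 3  [with U=4, H=0]  = -9; W = min(U, S) + 5  [with U=4, S=-9]  = -4; R = 3*S + W + 6  [with S=-9, W=-4]  = -25; Q = R*H  [with R=-25, H=0]  = 0; P = -H - R - 2  [with H=0, R=-25]  = 23; T = 2*U - 2*Q + 2*P  [with U=4, Q=0, P=23]  = 54.
Change = 6 − 54 = -48.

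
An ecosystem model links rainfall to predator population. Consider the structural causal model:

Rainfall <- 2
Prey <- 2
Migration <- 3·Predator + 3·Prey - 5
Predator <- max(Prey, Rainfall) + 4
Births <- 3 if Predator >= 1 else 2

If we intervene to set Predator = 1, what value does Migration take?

4

do(Predator=1) replaces the equation Predator <- max(Prey, Rainfall) + 4 with the constant Predator = 1.
Migration = 3·Predator + 3·Prey - 5  [with Predator=1, Prey=2]  = 4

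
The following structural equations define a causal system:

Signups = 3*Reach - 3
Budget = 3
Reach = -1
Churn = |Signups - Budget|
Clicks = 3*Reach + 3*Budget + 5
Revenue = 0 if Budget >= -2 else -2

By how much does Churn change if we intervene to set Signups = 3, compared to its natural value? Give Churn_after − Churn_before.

-9

Intervening sets Signups = 3 and removes its equation (Signups = 3*Reach - 3).
Churn = |Signups - Budget|  [with Signups=3, Budget=3]  = 0
Without intervention: Signups = 3*Reach - 3  [with Reach=-1]  = -6; Churn = |Signups - Budget|  [with Signups=-6, Budget=3]  = 9.
Change = 0 − 9 = -9.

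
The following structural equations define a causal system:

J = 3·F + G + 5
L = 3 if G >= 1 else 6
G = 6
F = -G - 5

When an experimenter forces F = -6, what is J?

The intervention breaks the incoming arrows to F: F = -G - 5 no longer applies, and F = -6.
J = 3·F + G + 5  [with F=-6, G=6]  = -7

-7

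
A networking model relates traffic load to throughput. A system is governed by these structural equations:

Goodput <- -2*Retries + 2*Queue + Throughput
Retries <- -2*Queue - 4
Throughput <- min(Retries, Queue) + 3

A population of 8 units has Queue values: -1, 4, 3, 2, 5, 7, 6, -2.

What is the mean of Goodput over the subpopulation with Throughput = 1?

E[Goodput|Throughput=1] averages over only the 2 units with Throughput=1 (Queue = -1, -2): Goodput = 3, -3, mean 0.

0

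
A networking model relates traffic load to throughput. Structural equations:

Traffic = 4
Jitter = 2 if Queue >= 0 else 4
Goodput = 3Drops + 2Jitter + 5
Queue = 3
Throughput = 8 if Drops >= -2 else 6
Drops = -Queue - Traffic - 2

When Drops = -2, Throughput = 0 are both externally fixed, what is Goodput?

3

Setting Drops = -2, Throughput = 0 by intervention discards those variables' equations.
Jitter = 2 if Queue >= 0 else 4  [with Queue=3]  = 2
Goodput = 3Drops + 2Jitter + 5  [with Drops=-2, Jitter=2]  = 3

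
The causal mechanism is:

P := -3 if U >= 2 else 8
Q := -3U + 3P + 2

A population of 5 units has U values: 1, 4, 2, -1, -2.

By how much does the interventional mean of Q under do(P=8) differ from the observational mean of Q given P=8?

The intervention sets P=8 in all 5 units regardless of U. Recomputing Q per unit gives 23, 14, 20, 29, 32; average 23.6.
Conditioning on P=8 selects the 3 unit(s) with U ∈ {1, -1, -2}. Their Q values: 23, 29, 32. Mean = 28.
Difference = 23.6 − 28 = -4.4.

-4.4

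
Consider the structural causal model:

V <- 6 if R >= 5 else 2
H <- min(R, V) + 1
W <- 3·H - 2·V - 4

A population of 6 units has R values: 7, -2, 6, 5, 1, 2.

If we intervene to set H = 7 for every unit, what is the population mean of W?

9

Every unit gets H=7 under the intervention. W values become 5, 13, 5, 5, 13, 13; E[W|do(H=7)] = 9.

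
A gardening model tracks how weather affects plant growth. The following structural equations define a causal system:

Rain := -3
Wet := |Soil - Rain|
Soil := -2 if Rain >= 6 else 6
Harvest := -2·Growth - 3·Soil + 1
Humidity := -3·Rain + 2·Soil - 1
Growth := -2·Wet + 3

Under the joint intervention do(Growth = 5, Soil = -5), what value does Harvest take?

6

The joint intervention fixes Growth = 5, Soil = -5, removing each variable's own equation.
Harvest = -2·Growth - 3·Soil + 1  [with Growth=5, Soil=-5]  = 6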